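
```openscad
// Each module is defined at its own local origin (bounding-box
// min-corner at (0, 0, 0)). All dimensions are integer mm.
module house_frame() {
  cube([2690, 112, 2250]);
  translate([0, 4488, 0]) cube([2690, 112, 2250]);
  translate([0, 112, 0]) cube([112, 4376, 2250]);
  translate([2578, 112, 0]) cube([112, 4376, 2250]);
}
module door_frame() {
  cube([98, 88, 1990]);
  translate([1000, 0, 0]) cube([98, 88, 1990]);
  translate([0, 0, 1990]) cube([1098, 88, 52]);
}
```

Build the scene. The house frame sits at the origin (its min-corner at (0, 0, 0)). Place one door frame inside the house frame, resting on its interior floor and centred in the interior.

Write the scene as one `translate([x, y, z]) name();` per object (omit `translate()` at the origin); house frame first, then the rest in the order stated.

house_frame();
translate([796, 2256, 0]) door_frame();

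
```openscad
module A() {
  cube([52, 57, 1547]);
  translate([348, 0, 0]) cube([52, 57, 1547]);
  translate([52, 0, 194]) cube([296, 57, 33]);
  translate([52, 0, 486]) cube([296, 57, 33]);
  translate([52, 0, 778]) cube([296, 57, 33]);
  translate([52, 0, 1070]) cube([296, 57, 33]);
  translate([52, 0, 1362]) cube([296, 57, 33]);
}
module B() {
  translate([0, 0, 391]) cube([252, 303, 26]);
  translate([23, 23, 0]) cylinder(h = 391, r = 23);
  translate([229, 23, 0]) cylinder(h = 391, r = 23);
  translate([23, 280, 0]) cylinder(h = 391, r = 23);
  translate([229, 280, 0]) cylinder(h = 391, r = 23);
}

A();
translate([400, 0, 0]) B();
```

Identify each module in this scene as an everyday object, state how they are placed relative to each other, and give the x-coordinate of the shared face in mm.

A is a ladder. B is a stool. The stool is against the ladder's +x side, with their −y faces flush. The x-coordinate of the shared face is 400 mm.

The ladder's +x face and the stool's −x face are both at x = 400 mm.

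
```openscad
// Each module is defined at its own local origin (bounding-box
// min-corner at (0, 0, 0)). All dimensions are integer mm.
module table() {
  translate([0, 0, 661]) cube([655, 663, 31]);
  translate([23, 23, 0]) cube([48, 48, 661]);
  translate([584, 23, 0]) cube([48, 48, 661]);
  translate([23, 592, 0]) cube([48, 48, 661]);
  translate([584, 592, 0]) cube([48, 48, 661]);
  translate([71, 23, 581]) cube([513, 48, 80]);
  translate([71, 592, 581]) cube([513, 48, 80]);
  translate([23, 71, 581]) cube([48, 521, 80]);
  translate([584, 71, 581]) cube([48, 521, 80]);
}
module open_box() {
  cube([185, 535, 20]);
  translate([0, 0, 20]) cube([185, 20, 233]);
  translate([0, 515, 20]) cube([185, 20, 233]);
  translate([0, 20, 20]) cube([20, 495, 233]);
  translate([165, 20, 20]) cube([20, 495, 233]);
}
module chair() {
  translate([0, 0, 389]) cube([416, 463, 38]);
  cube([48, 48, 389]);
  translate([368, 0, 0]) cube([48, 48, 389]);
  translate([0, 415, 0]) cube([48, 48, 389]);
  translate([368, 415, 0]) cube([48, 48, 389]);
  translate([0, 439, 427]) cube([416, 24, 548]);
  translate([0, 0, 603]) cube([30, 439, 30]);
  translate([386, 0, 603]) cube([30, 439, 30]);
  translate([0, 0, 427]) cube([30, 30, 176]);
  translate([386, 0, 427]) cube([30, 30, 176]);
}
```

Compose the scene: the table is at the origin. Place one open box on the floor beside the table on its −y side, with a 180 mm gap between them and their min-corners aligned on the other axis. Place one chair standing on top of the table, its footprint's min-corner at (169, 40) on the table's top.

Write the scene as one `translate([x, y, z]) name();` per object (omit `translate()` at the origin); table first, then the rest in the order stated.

table();
translate([0, -715, 0]) open_box();
translate([169, 40, 692]) chair();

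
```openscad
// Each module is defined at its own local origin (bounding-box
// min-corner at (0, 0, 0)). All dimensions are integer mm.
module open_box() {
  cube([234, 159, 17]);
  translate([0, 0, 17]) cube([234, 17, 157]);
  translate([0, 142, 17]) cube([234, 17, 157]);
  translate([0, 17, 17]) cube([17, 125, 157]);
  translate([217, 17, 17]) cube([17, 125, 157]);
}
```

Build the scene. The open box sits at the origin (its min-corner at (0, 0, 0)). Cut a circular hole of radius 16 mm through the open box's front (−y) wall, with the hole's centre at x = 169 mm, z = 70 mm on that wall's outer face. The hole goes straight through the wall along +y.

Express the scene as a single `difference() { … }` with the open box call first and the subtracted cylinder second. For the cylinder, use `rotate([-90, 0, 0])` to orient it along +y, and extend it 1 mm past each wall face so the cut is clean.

difference() {
  open_box();
  translate([169, -1, 70]) rotate([-90, 0, 0]) cylinder(h = 19, r = 16);
}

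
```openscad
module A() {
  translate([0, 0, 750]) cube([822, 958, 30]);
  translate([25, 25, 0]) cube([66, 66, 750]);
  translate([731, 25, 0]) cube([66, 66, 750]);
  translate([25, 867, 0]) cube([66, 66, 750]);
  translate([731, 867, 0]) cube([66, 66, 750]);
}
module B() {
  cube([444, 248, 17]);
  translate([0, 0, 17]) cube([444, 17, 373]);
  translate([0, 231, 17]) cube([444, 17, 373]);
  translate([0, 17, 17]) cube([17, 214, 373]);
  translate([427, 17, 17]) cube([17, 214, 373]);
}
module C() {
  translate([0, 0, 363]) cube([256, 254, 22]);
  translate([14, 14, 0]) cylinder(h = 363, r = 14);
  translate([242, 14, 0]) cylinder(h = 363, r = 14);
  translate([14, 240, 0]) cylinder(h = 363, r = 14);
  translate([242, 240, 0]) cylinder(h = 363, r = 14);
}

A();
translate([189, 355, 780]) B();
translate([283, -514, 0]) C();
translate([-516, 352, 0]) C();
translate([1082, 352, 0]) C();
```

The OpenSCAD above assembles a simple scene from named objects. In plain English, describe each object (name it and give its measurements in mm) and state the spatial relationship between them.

A is a rectangular dining table. The top is 822×958×30 mm with its upper surface at z = 780 mm. It stands on four 66×66 mm square legs, each inset 25 mm from the nearest pair of top edges, running from the floor to the underside of the top.

B is an open-topped rectangular box: outside dimensions 444×248×390 mm, with a uniform wall and base thickness of 17 mm. The base is a full 444×248 slab on the floor; four walls sit on top of the base. The front and back walls (the −y and +y sides) span the full width; the two side walls fit between them.

C is a four-legged stool. The seat is a 256×254×22 mm slab whose top surface is at z = 385 mm; four round legs, each 28 mm in diameter, run from the floor (z = 0) to the underside of the seat, each leg's axis is inset half a diameter from the nearest pair of seat edges (so the leg's bounding box is flush with the corner).

The open box is on top of the table, centred. Three stools sit around the table at the −y, −x, +x sides.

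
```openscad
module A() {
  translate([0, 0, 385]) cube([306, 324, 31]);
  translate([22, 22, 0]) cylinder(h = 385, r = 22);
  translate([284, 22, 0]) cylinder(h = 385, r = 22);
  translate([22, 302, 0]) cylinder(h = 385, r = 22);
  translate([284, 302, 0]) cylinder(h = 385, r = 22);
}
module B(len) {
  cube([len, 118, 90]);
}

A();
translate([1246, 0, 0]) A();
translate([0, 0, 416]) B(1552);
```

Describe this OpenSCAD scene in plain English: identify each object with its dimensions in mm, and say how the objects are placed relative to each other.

A is a four-legged stool. The seat is 306×324 mm, 31 mm thick, top at z = 416 mm. It stands on four round legs, each 44 mm in diameter, from z = 0 to the seat underside, each leg's axis is inset half a diameter from the nearest pair of seat edges (so the leg's bounding box is flush with the corner).

B is a rectangular beam 1552 mm long (x), 118 mm deep (y), 90 mm thick (z).

The beam spans the tops of two stools placed 940 mm apart, resting at z = 416 mm.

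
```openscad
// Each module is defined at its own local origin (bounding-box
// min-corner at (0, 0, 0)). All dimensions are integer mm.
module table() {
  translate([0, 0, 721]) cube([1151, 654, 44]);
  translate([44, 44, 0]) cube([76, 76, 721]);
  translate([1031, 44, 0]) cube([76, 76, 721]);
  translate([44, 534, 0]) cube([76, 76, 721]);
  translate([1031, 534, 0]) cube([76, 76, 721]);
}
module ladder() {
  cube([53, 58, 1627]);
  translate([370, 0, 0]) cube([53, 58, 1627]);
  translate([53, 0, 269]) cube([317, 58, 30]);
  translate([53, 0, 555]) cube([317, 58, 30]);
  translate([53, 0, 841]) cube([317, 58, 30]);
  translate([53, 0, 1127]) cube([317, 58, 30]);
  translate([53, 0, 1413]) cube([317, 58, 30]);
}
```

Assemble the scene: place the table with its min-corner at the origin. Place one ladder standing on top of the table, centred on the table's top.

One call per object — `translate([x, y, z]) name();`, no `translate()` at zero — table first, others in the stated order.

table();
translate([364, 298, 765]) ladder();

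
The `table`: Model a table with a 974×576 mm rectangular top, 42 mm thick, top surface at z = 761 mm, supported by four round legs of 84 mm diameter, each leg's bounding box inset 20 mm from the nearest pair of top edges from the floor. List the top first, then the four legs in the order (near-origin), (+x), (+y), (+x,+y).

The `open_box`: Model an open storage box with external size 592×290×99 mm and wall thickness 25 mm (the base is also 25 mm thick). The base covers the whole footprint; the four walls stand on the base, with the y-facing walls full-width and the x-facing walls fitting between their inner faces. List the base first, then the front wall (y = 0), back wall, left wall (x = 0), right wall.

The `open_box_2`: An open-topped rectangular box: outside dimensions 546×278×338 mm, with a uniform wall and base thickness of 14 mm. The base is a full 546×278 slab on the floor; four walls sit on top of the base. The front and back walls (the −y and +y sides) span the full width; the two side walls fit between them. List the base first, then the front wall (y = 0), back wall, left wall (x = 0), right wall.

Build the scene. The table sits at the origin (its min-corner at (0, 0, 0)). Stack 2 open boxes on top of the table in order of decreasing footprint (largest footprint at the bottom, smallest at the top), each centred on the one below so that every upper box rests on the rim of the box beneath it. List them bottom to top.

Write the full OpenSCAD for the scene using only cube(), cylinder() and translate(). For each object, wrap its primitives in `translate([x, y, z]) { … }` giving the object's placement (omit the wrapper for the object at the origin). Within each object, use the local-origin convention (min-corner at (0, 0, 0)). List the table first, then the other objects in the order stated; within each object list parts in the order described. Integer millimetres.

translate([0, 0, 719]) cube([974, 576, 42]);
translate([62, 62, 0]) cylinder(h = 719, r = 42);
translate([912, 62, 0]) cylinder(h = 719, r = 42);
translate([62, 514, 0]) cylinder(h = 719, r = 42);
translate([912, 514, 0]) cylinder(h = 719, r = 42);
translate([191, 143, 761]) {
  cube([592, 290, 25]);
  translate([0, 0, 25]) cube([592, 25, 74]);
  translate([0, 265, 25]) cube([592, 25, 74]);
  translate([0, 25, 25]) cube([25, 240, 74]);
  translate([567, 25, 25]) cube([25, 240, 74]);
}
translate([214, 149, 860]) {
  cube([546, 278, 14]);
  translate([0, 0, 14]) cube([546, 14, 324]);
  translate([0, 264, 14]) cube([546, 14, 324]);
  translate([0, 14, 14]) cube([14, 250, 324]);
  translate([532, 14, 14]) cube([14, 250, 324]);
}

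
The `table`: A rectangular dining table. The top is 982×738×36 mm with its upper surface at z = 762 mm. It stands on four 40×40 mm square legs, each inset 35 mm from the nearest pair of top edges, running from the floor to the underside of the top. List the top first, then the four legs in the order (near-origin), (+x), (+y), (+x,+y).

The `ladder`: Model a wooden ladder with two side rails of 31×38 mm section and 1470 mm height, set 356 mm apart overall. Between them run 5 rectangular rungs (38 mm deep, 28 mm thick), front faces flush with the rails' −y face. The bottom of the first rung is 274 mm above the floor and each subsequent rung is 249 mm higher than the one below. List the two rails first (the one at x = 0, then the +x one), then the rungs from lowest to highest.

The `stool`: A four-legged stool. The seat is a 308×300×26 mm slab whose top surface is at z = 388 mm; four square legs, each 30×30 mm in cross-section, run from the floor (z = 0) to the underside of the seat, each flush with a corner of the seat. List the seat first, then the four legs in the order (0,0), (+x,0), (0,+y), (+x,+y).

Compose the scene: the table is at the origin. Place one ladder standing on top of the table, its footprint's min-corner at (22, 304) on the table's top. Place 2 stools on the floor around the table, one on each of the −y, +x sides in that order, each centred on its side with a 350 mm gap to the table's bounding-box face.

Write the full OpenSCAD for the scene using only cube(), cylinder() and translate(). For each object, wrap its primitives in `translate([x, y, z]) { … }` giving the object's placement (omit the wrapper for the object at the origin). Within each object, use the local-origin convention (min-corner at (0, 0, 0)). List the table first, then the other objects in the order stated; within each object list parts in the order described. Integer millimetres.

translate([0, 0, 726]) cube([982, 738, 36]);
translate([35, 35, 0]) cube([40, 40, 726]);
translate([907, 35, 0]) cube([40, 40, 726]);
translate([35, 663, 0]) cube([40, 40, 726]);
translate([907, 663, 0]) cube([40, 40, 726]);
translate([22, 304, 762]) {
  cube([31, 38, 1470]);
  translate([325, 0, 0]) cube([31, 38, 1470]);
  translate([31, 0, 274]) cube([294, 38, 28]);
  translate([31, 0, 523]) cube([294, 38, 28]);
  translate([31, 0, 772]) cube([294, 38, 28]);
  translate([31, 0, 1021]) cube([294, 38, 28]);
  translate([31, 0, 1270]) cube([294, 38, 28]);
}
translate([337, -650, 0]) {
  translate([0, 0, 362]) cube([308, 300, 26]);
  cube([30, 30, 362]);
  translate([278, 0, 0]) cube([30, 30, 362]);
  translate([0, 270, 0]) cube([30, 30, 362]);
  translate([278, 270, 0]) cube([30, 30, 362]);
}
translate([1332, 219, 0]) {
  translate([0, 0, 362]) cube([308, 300, 26]);
  cube([30, 30, 362]);
  translate([278, 0, 0]) cube([30, 30, 362]);
  translate([0, 270, 0]) cube([30, 30, 362]);
  translate([278, 270, 0]) cube([30, 30, 362]);
}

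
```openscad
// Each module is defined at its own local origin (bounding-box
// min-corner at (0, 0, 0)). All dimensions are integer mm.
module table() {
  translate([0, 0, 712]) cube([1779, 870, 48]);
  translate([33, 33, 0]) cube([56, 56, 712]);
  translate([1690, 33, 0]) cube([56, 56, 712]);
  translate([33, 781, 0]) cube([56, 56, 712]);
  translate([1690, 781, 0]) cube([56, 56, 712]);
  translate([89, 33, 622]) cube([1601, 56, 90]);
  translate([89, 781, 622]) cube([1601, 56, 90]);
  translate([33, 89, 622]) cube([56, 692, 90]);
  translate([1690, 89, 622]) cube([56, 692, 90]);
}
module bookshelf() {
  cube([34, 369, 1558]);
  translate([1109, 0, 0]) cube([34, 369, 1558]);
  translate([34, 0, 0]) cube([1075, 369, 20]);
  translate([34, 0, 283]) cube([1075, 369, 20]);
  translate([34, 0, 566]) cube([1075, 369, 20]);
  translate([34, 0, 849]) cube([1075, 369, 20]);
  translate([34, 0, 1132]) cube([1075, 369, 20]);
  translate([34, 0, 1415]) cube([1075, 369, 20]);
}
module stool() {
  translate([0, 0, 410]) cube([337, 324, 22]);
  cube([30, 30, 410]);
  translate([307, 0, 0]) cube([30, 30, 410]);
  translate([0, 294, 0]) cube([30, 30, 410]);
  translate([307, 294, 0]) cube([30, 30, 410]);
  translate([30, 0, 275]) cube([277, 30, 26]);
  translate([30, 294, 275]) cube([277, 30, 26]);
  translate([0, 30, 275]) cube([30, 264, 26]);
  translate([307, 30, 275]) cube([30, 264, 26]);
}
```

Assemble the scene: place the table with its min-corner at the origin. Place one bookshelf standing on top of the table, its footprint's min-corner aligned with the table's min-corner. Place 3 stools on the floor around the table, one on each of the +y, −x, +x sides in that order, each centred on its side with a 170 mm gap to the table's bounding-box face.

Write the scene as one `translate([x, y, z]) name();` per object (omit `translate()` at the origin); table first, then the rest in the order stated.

table();
translate([0, 0, 760]) bookshelf();
translate([721, 1040, 0]) stool();
translate([-507, 273, 0]) stool();
translate([1949, 273, 0]) stool();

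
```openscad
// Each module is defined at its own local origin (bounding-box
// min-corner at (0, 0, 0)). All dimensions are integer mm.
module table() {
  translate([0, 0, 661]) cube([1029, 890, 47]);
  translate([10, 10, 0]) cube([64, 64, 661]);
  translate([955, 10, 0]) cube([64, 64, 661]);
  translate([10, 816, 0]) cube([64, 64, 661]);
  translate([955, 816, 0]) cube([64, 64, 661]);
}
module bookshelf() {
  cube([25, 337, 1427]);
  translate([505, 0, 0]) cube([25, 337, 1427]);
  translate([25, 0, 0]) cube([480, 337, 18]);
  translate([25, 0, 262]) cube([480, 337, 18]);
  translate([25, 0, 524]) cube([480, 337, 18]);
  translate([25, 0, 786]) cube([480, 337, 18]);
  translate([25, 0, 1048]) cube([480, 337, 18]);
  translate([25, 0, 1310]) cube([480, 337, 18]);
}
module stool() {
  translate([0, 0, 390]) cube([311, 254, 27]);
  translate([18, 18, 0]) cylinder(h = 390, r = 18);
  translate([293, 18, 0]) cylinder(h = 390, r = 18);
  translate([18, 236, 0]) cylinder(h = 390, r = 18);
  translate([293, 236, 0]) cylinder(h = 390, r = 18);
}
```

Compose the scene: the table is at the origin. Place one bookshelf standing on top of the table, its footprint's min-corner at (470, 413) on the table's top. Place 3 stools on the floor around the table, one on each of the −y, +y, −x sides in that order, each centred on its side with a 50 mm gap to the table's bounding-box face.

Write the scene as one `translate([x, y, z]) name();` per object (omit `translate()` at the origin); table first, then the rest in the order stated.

table();
translate([470, 413, 708]) bookshelf();
translate([359, -304, 0]) stool();
translate([359, 940, 0]) stool();
translate([-361, 318, 0]) stool();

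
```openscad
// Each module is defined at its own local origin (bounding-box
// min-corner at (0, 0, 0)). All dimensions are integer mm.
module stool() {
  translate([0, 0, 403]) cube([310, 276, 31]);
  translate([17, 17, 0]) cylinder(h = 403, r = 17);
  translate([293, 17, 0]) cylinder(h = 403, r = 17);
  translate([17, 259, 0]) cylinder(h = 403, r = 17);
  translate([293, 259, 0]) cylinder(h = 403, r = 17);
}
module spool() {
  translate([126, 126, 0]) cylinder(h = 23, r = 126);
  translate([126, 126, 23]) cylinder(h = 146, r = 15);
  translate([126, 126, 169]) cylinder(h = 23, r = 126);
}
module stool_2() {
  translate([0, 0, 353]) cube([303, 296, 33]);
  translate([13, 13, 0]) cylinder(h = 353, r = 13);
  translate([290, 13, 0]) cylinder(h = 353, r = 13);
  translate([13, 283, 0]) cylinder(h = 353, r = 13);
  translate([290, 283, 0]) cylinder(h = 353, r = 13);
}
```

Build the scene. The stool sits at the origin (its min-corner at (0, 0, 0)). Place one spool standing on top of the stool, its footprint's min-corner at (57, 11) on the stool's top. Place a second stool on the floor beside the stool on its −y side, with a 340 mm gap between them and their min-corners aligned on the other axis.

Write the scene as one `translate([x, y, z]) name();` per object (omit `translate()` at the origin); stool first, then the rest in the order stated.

stool();
translate([57, 11, 434]) spool();
translate([0, -636, 0]) stool_2();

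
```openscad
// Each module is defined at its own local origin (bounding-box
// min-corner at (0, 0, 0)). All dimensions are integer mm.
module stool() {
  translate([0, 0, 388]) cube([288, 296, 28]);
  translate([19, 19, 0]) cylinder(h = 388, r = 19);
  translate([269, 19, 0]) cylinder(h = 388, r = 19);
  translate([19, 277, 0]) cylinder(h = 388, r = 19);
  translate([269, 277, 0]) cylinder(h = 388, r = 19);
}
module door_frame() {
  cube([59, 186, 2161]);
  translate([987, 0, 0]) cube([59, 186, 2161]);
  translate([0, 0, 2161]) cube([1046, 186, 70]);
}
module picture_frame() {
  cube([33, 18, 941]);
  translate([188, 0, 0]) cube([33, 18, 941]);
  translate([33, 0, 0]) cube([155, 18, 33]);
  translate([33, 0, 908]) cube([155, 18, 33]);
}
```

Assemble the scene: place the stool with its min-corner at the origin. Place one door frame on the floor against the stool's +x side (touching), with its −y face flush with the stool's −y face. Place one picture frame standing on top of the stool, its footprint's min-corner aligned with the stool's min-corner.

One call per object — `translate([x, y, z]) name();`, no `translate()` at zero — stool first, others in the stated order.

stool();
translate([288, 0, 0]) door_frame();
translate([0, 0, 416]) picture_frame();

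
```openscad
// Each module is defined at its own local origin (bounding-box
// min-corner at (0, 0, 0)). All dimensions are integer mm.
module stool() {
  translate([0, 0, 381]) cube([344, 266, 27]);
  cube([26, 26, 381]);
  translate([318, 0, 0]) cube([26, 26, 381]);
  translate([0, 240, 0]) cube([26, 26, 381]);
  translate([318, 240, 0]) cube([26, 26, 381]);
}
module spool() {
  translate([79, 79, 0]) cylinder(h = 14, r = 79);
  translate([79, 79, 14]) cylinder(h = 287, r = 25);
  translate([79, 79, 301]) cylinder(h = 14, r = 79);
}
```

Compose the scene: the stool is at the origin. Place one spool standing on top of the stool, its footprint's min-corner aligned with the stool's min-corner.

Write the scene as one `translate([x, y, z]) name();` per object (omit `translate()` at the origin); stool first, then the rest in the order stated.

stool();
translate([0, 0, 408]) spool();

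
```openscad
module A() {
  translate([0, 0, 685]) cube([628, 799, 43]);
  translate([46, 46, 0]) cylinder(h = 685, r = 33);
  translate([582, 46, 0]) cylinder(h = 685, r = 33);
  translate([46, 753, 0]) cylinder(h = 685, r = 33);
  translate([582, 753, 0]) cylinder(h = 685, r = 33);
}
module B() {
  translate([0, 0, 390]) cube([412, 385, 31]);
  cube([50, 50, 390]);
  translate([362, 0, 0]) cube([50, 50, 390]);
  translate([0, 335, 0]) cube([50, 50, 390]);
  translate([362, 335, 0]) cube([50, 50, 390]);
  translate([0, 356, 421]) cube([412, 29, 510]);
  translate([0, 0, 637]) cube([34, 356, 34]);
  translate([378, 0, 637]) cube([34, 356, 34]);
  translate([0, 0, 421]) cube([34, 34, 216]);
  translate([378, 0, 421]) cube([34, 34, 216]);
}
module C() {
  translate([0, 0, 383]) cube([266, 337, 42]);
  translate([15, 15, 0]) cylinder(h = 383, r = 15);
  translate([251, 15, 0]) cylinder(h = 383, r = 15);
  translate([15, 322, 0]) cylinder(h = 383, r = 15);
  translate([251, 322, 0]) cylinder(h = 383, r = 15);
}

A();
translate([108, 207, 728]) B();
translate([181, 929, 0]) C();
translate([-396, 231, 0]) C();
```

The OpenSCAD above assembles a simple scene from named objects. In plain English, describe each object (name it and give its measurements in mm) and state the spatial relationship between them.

A is a rectangular dining table. The top is 628×799×43 mm with its upper surface at z = 728 mm. It stands on four round legs of 66 mm diameter, each leg's bounding box inset 13 mm from the nearest pair of top edges, running from the floor to the underside of the top.

B is a chair. The seat is a 412×385×31 mm slab with its top at z = 421 mm, on four 50×50 mm corner legs (flush with the seat edges, standing on z = 0). A flat backrest 29 mm thick, 510 mm tall, spans the full seat width and rises from the seat top along its +y edge, rear face flush with the rear of the seat. Two armrests of 34×34 mm section run along each side from the seat's front edge to the front of the backrest, top faces 250 mm above the seat top and outer faces flush with the seat's x-edges; a 34×34 mm post under the front of each armrest stands on the seat at the front corner.

C is a four-legged stool. The seat is 266×337 mm, 42 mm thick, top at z = 425 mm. It stands on four round legs, each 30 mm in diameter, from z = 0 to the seat underside, each leg's axis is inset half a diameter from the nearest pair of seat edges (so the leg's bounding box is flush with the corner).

The chair is on top of the table, centred. Two stools sit around the table at the +y, −x sides.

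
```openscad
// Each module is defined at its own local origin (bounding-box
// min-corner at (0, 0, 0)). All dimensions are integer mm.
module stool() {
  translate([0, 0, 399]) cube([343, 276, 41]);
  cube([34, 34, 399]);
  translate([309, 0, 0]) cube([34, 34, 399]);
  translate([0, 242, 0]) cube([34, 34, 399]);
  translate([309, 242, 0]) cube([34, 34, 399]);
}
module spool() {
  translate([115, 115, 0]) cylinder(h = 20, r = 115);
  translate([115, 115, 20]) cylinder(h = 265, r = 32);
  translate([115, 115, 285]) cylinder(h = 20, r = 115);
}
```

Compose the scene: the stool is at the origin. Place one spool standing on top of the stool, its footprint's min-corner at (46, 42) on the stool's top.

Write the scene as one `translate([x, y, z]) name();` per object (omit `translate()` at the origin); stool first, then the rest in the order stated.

stool();
translate([46, 42, 440]) spool();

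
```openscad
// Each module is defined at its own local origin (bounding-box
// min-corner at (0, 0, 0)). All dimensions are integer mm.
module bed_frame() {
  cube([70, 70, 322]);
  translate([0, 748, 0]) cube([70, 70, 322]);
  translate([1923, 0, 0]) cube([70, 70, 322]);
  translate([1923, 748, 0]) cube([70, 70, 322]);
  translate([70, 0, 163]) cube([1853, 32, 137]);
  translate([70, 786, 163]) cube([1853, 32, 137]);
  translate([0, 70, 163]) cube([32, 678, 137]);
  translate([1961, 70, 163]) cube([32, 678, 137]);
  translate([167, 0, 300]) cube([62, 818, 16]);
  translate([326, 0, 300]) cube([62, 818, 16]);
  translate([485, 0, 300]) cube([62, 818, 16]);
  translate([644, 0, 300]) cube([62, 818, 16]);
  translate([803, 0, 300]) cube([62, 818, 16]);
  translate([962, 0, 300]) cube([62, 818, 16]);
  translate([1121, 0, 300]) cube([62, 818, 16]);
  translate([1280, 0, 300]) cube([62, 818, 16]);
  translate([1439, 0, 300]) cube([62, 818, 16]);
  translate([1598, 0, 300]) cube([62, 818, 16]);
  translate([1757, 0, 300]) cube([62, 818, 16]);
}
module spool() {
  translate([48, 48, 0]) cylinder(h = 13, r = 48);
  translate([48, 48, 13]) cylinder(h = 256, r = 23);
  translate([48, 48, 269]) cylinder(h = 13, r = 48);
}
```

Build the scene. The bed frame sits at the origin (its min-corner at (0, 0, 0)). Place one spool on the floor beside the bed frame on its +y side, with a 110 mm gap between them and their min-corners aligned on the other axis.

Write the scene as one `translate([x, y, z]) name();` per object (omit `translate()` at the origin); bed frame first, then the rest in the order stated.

bed_frame();
translate([0, 928, 0]) spool();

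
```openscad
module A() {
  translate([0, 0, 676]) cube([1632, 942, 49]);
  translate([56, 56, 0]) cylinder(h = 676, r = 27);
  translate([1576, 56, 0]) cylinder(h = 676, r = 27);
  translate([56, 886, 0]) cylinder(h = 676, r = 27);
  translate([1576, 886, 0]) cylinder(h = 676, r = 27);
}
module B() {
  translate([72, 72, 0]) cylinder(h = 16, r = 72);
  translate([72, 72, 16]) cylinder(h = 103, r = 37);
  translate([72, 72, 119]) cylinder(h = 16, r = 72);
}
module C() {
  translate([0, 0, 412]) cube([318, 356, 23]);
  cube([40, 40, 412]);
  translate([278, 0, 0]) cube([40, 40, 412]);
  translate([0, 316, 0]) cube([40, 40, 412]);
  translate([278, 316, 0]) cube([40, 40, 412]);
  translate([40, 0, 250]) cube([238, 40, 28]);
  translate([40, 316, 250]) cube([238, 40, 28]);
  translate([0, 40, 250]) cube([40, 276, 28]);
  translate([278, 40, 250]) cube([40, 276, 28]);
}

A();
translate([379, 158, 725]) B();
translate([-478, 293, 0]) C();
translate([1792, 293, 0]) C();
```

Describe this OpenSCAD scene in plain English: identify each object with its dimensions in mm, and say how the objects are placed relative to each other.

A is a table with a 1632×942 mm rectangular top, 49 mm thick, top surface at z = 725 mm, supported by four round legs of 54 mm diameter, each leg's bounding box inset 29 mm from the nearest pair of top edges, running from the floor.

B is a spool: two coaxial disc flanges of radius 72 mm and thickness 16 mm, joined by a core cylinder of radius 37 mm and height 103 mm. The lower flange rests on z = 0 and the three cylinders share a vertical axis.

C is a four-legged stool. The seat is a 318×356×23 mm slab whose top surface is at z = 435 mm; four square legs, each 40×40 mm in cross-section, run from the floor (z = 0) to the underside of the seat, each flush with a corner of the seat. Four stretchers, 40 mm wide and 28 mm tall, connect adjacent legs with their undersides at z = 250 mm, each running between the inner faces of the legs it joins and aligned with the legs' outer faces on the other axis.

The spool is on top of the table. Two stools sit around the table at the −x, +x sides.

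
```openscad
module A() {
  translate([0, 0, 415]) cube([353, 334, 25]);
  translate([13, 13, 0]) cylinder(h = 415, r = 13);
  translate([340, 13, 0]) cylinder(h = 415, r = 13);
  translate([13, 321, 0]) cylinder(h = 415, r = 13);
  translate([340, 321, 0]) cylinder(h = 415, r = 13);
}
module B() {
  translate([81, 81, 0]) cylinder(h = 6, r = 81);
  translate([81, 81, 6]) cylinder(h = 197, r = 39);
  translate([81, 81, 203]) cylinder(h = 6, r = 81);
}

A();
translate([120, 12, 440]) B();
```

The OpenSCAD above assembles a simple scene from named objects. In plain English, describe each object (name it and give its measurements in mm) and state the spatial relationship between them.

A is a simple wooden stool: a rectangular seat 353 mm (x) by 334 mm (y), 25 mm thick, top face at z = 440 mm, on four round legs, each 26 mm in diameter. The legs rest on z = 0, each leg's axis is inset half a diameter from the nearest pair of seat edges (so the leg's bounding box is flush with the corner).

B is a spool: two coaxial disc flanges of radius 81 mm and thickness 6 mm, joined by a core cylinder of radius 39 mm and height 197 mm. The lower flange rests on z = 0 and the three cylinders share a vertical axis.

The spool is on top of the stool.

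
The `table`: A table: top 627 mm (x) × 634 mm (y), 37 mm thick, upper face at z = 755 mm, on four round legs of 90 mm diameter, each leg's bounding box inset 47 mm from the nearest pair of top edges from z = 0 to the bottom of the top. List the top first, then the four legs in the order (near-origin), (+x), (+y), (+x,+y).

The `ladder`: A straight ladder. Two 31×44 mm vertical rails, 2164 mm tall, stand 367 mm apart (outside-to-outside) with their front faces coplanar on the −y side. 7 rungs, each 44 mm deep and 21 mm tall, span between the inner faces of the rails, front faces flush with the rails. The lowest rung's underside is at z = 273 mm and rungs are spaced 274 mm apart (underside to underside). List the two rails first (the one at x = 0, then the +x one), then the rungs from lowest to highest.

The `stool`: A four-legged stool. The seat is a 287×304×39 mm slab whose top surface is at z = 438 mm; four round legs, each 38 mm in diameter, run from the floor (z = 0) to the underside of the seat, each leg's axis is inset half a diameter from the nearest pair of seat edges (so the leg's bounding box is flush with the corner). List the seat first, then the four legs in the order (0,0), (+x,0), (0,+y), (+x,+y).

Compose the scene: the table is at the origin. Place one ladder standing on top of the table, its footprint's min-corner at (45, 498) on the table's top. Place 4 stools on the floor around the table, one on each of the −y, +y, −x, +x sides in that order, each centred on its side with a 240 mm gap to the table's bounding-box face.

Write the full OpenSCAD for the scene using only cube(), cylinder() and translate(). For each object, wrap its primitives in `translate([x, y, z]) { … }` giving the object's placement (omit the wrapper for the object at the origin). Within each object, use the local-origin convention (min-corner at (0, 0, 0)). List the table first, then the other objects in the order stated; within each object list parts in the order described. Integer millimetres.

translate([0, 0, 718]) cube([627, 634, 37]);
translate([92, 92, 0]) cylinder(h = 718, r = 45);
translate([535, 92, 0]) cylinder(h = 718, r = 45);
translate([92, 542, 0]) cylinder(h = 718, r = 45);
translate([535, 542, 0]) cylinder(h = 718, r = 45);
translate([45, 498, 755]) {
  cube([31, 44, 2164]);
  translate([336, 0, 0]) cube([31, 44, 2164]);
  translate([31, 0, 273]) cube([305, 44, 21]);
  translate([31, 0, 547]) cube([305, 44, 21]);
  translate([31, 0, 821]) cube([305, 44, 21]);
  translate([31, 0, 1095]) cube([305, 44, 21]);
  translate([31, 0, 1369]) cube([305, 44, 21]);
  translate([31, 0, 1643]) cube([305, 44, 21]);
  translate([31, 0, 1917]) cube([305, 44, 21]);
}
translate([170, -544, 0]) {
  translate([0, 0, 399]) cube([287, 304, 39]);
  translate([19, 19, 0]) cylinder(h = 399, r = 19);
  translate([268, 19, 0]) cylinder(h = 399, r = 19);
  translate([19, 285, 0]) cylinder(h = 399, r = 19);
  translate([268, 285, 0]) cylinder(h = 399, r = 19);
}
translate([170, 874, 0]) {
  translate([0, 0, 399]) cube([287, 304, 39]);
  translate([19, 19, 0]) cylinder(h = 399, r = 19);
  translate([268, 19, 0]) cylinder(h = 399, r = 19);
  translate([19, 285, 0]) cylinder(h = 399, r = 19);
  translate([268, 285, 0]) cylinder(h = 399, r = 19);
}
translate([-527, 165, 0]) {
  translate([0, 0, 399]) cube([287, 304, 39]);
  translate([19, 19, 0]) cylinder(h = 399, r = 19);
  translate([268, 19, 0]) cylinder(h = 399, r = 19);
  translate([19, 285, 0]) cylinder(h = 399, r = 19);
  translate([268, 285, 0]) cylinder(h = 399, r = 19);
}
translate([867, 165, 0]) {
  translate([0, 0, 399]) cube([287, 304, 39]);
  translate([19, 19, 0]) cylinder(h = 399, r = 19);
  translate([268, 19, 0]) cylinder(h = 399, r = 19);
  translate([19, 285, 0]) cylinder(h = 399, r = 19);
  translate([268, 285, 0]) cylinder(h = 399, r = 19);
}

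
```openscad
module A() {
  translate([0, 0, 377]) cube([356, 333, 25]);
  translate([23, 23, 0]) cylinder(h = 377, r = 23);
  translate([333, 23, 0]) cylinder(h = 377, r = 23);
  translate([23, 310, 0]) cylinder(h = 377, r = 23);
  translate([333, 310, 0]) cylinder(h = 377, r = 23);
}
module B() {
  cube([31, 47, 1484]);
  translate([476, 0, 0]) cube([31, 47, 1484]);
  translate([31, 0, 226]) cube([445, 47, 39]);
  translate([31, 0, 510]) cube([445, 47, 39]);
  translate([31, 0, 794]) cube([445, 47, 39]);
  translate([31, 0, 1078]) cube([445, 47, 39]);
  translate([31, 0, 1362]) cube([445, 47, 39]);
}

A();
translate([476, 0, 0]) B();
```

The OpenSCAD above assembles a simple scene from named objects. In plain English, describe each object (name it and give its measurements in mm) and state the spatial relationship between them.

A is a four-legged stool. The seat is a 356×333×25 mm slab whose top surface is at z = 402 mm; four round legs, each 46 mm in diameter, run from the floor (z = 0) to the underside of the seat, each leg's axis is inset half a diameter from the nearest pair of seat edges (so the leg's bounding box is flush with the corner).

B is a wooden ladder with two side rails of 31×47 mm section and 1484 mm height, set 507 mm apart overall. Between them run 5 rectangular rungs (47 mm deep, 39 mm thick), front faces flush with the rails' −y face. The bottom of the first rung is 226 mm above the floor and each subsequent rung is 284 mm higher than the one below.

The ladder is on the floor beside the stool on its +x side.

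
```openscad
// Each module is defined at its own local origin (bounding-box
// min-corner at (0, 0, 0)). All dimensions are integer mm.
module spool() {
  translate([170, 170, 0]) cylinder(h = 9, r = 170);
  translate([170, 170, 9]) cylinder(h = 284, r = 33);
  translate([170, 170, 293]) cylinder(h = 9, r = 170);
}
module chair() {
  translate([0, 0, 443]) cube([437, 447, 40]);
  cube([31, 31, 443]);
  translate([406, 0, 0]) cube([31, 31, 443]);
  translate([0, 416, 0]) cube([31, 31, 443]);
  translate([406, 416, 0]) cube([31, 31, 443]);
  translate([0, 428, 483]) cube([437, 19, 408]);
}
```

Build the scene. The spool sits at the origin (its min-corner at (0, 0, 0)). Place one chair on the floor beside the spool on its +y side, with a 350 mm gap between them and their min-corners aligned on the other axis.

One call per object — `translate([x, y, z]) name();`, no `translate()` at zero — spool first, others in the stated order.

spool();
translate([0, 690, 0]) chair();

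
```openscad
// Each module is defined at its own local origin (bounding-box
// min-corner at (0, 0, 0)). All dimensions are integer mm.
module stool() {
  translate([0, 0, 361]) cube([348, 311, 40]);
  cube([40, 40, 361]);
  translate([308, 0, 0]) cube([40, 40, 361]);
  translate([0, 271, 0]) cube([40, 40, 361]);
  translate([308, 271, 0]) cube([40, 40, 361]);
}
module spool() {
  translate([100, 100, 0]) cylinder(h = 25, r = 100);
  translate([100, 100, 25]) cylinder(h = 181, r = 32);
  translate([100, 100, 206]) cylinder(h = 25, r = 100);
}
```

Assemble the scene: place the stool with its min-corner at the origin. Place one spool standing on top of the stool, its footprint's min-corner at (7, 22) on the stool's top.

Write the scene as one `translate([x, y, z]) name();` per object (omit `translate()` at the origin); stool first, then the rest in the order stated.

stool();
translate([7, 22, 401]) spool();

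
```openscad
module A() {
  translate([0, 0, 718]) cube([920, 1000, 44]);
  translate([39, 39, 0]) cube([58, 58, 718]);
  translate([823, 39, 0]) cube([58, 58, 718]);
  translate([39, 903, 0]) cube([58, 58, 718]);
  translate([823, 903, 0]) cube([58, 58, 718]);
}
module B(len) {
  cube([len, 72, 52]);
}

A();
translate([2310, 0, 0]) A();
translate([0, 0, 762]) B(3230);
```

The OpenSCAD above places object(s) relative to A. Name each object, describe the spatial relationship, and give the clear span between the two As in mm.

Second table starts at x = 2310; first ends at x = 920; clear span = 2310 − 920 = 1390 mm.

A is a table. B is a beam. A beam spans the tops of two tables. The clear span between the two tables is 1390 mm.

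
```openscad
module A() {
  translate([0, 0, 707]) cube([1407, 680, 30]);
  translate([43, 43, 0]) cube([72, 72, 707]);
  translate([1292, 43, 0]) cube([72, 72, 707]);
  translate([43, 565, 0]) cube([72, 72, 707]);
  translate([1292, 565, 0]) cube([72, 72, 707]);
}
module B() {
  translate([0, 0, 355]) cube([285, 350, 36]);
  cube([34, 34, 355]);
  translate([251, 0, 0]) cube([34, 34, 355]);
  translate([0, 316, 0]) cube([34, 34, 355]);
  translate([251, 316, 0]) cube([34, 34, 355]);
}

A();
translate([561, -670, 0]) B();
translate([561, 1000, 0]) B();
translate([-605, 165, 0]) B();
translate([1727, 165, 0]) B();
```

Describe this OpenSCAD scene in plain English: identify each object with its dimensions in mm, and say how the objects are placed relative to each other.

A is a table with a 1407×680 mm rectangular top, 30 mm thick, top surface at z = 737 mm, supported by four 72×72 mm square legs, each inset 43 mm from the nearest pair of top edges, running from the floor.

B is a four-legged stool. The seat is 285×350 mm, 36 mm thick, top at z = 391 mm. It stands on four square legs, each 34×34 mm in cross-section, from z = 0 to the seat underside, each flush with a corner of the seat.

Four stools sit around the table at the −y, +y, −x, +x sides.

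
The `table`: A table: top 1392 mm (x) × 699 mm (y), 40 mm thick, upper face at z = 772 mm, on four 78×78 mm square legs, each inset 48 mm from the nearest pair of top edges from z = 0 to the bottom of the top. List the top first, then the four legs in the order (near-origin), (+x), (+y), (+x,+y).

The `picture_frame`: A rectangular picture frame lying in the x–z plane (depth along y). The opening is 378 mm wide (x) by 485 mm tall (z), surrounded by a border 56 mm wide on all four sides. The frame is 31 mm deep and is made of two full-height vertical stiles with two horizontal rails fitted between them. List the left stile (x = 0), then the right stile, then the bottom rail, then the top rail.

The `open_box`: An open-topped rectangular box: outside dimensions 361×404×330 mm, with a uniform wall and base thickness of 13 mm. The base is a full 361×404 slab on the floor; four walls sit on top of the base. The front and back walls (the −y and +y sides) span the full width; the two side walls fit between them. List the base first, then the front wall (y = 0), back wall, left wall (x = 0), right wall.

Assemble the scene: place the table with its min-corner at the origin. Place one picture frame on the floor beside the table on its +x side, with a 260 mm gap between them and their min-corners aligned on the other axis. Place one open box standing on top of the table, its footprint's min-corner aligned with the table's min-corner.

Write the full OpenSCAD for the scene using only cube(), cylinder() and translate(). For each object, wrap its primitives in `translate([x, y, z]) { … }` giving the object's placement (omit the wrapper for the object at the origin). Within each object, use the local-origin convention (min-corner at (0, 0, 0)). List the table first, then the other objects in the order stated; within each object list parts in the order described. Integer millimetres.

translate([0, 0, 732]) cube([1392, 699, 40]);
translate([48, 48, 0]) cube([78, 78, 732]);
translate([1266, 48, 0]) cube([78, 78, 732]);
translate([48, 573, 0]) cube([78, 78, 732]);
translate([1266, 573, 0]) cube([78, 78, 732]);
translate([1652, 0, 0]) {
  cube([56, 31, 597]);
  translate([434, 0, 0]) cube([56, 31, 597]);
  translate([56, 0, 0]) cube([378, 31, 56]);
  translate([56, 0, 541]) cube([378, 31, 56]);
}
translate([0, 0, 772]) {
  cube([361, 404, 13]);
  translate([0, 0, 13]) cube([361, 13, 317]);
  translate([0, 391, 13]) cube([361, 13, 317]);
  translate([0, 13, 13]) cube([13, 378, 317]);
  translate([348, 13, 13]) cube([13, 378, 317]);
}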